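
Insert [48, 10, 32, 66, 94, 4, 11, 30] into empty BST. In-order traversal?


Insert 48: root
Insert 10: L from 48
Insert 32: L from 48 -> R from 10
Insert 66: R from 48
Insert 94: R from 48 -> R from 66
Insert 4: L from 48 -> L from 10
Insert 11: L from 48 -> R from 10 -> L from 32
Insert 30: L from 48 -> R from 10 -> L from 32 -> R from 11

In-order: [4, 10, 11, 30, 32, 48, 66, 94]


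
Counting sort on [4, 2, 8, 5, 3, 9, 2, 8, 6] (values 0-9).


Input: [4, 2, 8, 5, 3, 9, 2, 8, 6]
Counts: [0, 0, 2, 1, 1, 1, 1, 0, 2, 1]

Sorted: [2, 2, 3, 4, 5, 6, 8, 8, 9]


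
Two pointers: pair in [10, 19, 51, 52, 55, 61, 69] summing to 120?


lo=0(10)+hi=6(69)=79
lo=1(19)+hi=6(69)=88
lo=2(51)+hi=6(69)=120

Yes: 51+69=120


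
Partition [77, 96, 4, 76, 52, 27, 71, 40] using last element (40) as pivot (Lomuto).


Pivot: 40
  4 <= 40: swap -> [4, 96, 77, 76, 52, 27, 71, 40]
  27 <= 40: swap -> [4, 27, 77, 76, 52, 96, 71, 40]
Place pivot at 2: [4, 27, 40, 76, 52, 96, 71, 77]

Partitioned: [4, 27, 40, 76, 52, 96, 71, 77]


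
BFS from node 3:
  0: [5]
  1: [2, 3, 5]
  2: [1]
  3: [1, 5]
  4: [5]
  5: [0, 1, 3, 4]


Visit 3, enqueue [1, 5]
Visit 1, enqueue [2]
Visit 5, enqueue [0, 4]
Visit 2, enqueue []
Visit 0, enqueue []
Visit 4, enqueue []

BFS order: [3, 1, 5, 2, 0, 4]


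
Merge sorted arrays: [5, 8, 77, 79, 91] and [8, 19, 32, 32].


Take 5 from A
Take 8 from A
Take 8 from B
Take 19 from B
Take 32 from B
Take 32 from B

Merged: [5, 8, 8, 19, 32, 32, 77, 79, 91]


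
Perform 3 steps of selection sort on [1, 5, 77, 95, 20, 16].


Initial: [1, 5, 77, 95, 20, 16]
Step 1: min=1 at 0
  Swap: [1, 5, 77, 95, 20, 16]
Step 2: min=5 at 1
  Swap: [1, 5, 77, 95, 20, 16]
Step 3: min=16 at 5
  Swap: [1, 5, 16, 95, 20, 77]

After 3 steps: [1, 5, 16, 95, 20, 77]


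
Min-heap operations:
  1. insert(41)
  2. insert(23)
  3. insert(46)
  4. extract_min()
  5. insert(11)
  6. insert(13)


insert(41) -> [41]
insert(23) -> [23, 41]
insert(46) -> [23, 41, 46]
extract_min()->23, [41, 46]
insert(11) -> [11, 46, 41]
insert(13) -> [11, 13, 41, 46]

Final heap: [11, 13, 41, 46]


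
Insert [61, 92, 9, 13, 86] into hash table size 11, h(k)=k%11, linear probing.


Insert 61: h=6 -> slot 6
Insert 92: h=4 -> slot 4
Insert 9: h=9 -> slot 9
Insert 13: h=2 -> slot 2
Insert 86: h=9, 1 probes -> slot 10

Table: [None, None, 13, None, 92, None, 61, None, None, 9, 86]


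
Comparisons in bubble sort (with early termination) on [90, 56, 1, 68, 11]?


Algorithm: bubble sort (with early termination)
Input: [90, 56, 1, 68, 11]
Sorted: [1, 11, 56, 68, 90]

10


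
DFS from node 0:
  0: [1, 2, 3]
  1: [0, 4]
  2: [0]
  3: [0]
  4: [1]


Visit 0, push [3, 2, 1]
Visit 1, push [4]
Visit 4, push []
Visit 2, push []
Visit 3, push []

DFS order: [0, 1, 4, 2, 3]


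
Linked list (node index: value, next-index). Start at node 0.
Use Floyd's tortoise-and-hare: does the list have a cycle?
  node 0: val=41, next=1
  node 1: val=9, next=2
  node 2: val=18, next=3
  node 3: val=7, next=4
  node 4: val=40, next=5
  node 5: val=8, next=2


Floyd's tortoise (slow, +1) and hare (fast, +2):
  init: slow=0, fast=0
  step 1: slow=1, fast=2
  step 2: slow=2, fast=4
  step 3: slow=3, fast=2
  step 4: slow=4, fast=4
  slow == fast at node 4: cycle detected

Cycle: yes


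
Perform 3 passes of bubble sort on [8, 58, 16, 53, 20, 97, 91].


Initial: [8, 58, 16, 53, 20, 97, 91]
Pass 1: [8, 16, 53, 20, 58, 91, 97] (4 swaps)
Pass 2: [8, 16, 20, 53, 58, 91, 97] (1 swaps)
Pass 3: [8, 16, 20, 53, 58, 91, 97] (0 swaps)

After 3 passes: [8, 16, 20, 53, 58, 91, 97]


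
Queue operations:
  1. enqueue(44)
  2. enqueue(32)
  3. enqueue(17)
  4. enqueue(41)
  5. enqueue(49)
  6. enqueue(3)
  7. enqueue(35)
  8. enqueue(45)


enqueue(44) -> [44]
enqueue(32) -> [44, 32]
enqueue(17) -> [44, 32, 17]
enqueue(41) -> [44, 32, 17, 41]
enqueue(49) -> [44, 32, 17, 41, 49]
enqueue(3) -> [44, 32, 17, 41, 49, 3]
enqueue(35) -> [44, 32, 17, 41, 49, 3, 35]
enqueue(45) -> [44, 32, 17, 41, 49, 3, 35, 45]

Final queue: [44, 32, 17, 41, 49, 3, 35, 45]


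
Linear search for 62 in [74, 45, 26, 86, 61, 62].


i=0: 74!=62
i=1: 45!=62
i=2: 26!=62
i=3: 86!=62
i=4: 61!=62
i=5: 62==62 found!

Found at 5, 6 comps


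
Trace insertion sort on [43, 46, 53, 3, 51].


Initial: [43, 46, 53, 3, 51]
Insert 46: [43, 46, 53, 3, 51]
Insert 53: [43, 46, 53, 3, 51]
Insert 3: [3, 43, 46, 53, 51]
Insert 51: [3, 43, 46, 51, 53]

Sorted: [3, 43, 46, 51, 53]


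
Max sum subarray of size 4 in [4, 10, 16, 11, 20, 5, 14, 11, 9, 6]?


[0:4]: 41
[1:5]: 57
[2:6]: 52
[3:7]: 50
[4:8]: 50
[5:9]: 39
[6:10]: 40

Max: 57 at [1:5]


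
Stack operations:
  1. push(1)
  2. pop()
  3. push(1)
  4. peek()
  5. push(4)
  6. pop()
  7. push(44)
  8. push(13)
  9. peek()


push(1) -> [1]
pop()->1, []
push(1) -> [1]
peek()->1
push(4) -> [1, 4]
pop()->4, [1]
push(44) -> [1, 44]
push(13) -> [1, 44, 13]
peek()->13

Final stack: [1, 44, 13]


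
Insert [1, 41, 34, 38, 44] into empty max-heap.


Insert 1: [1]
Insert 41: [41, 1]
Insert 34: [41, 1, 34]
Insert 38: [41, 38, 34, 1]
Insert 44: [44, 41, 34, 1, 38]

Final heap: [44, 41, 34, 1, 38]


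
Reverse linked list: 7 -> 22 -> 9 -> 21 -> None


Step 1: curr=7, set curr.next=prev(None) | reversed so far: 7
Step 2: curr=22, set curr.next=prev(7) | reversed so far: 22 -> 7
Step 3: curr=9, set curr.next=prev(22) | reversed so far: 9 -> 22 -> 7
Step 4: curr=21, set curr.next=prev(9) | reversed so far: 21 -> 9 -> 22 -> 7

21 -> 9 -> 22 -> 7 -> None


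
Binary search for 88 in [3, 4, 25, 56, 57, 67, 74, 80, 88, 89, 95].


Step 1: lo=0, hi=10, mid=5, val=67
Step 2: lo=6, hi=10, mid=8, val=88

Found at index 8


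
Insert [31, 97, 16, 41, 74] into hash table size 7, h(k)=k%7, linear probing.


Insert 31: h=3 -> slot 3
Insert 97: h=6 -> slot 6
Insert 16: h=2 -> slot 2
Insert 41: h=6, 1 probes -> slot 0
Insert 74: h=4 -> slot 4

Table: [41, None, 16, 31, 74, None, 97]


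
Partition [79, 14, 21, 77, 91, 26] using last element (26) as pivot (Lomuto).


Pivot: 26
  14 <= 26: swap -> [14, 79, 21, 77, 91, 26]
  21 <= 26: swap -> [14, 21, 79, 77, 91, 26]
Place pivot at 2: [14, 21, 26, 77, 91, 79]

Partitioned: [14, 21, 26, 77, 91, 79]


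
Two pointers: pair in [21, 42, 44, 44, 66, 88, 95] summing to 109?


lo=0(21)+hi=6(95)=116
lo=0(21)+hi=5(88)=109

Yes: 21+88=109


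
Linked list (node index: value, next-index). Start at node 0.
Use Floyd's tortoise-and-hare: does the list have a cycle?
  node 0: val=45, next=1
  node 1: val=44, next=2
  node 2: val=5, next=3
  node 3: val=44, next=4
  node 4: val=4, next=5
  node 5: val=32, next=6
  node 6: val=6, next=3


Floyd's tortoise (slow, +1) and hare (fast, +2):
  init: slow=0, fast=0
  step 1: slow=1, fast=2
  step 2: slow=2, fast=4
  step 3: slow=3, fast=6
  step 4: slow=4, fast=4
  slow == fast at node 4: cycle detected

Cycle: yes


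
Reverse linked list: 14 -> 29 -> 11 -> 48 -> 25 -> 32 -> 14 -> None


Step 1: curr=14, set curr.next=prev(None) | reversed so far: 14
Step 2: curr=29, set curr.next=prev(14) | reversed so far: 29 -> 14
Step 3: curr=11, set curr.next=prev(29) | reversed so far: 11 -> 29 -> 14
Step 4: curr=48, set curr.next=prev(11) | reversed so far: 48 -> 11 -> 29 -> 14
Step 5: curr=25, set curr.next=prev(48) | reversed so far: 25 -> 48 -> 11 -> 29 -> 14
Step 6: curr=32, set curr.next=prev(25) | reversed so far: 32 -> 25 -> 48 -> 11 -> 29 -> 14
Step 7: curr=14, set curr.next=prev(32) | reversed so far: 14 -> 32 -> 25 -> 48 -> 11 -> 29 -> 14

14 -> 32 -> 25 -> 48 -> 11 -> 29 -> 14 -> None


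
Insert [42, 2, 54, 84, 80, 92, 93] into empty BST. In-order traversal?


Insert 42: root
Insert 2: L from 42
Insert 54: R from 42
Insert 84: R from 42 -> R from 54
Insert 80: R from 42 -> R from 54 -> L from 84
Insert 92: R from 42 -> R from 54 -> R from 84
Insert 93: R from 42 -> R from 54 -> R from 84 -> R from 92

In-order: [2, 42, 54, 80, 84, 92, 93]


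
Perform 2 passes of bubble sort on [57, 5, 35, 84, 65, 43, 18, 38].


Initial: [57, 5, 35, 84, 65, 43, 18, 38]
Pass 1: [5, 35, 57, 65, 43, 18, 38, 84] (6 swaps)
Pass 2: [5, 35, 57, 43, 18, 38, 65, 84] (3 swaps)

After 2 passes: [5, 35, 57, 43, 18, 38, 65, 84]


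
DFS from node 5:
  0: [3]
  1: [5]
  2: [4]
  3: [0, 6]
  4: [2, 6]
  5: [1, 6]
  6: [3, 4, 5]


Visit 5, push [6, 1]
Visit 1, push []
Visit 6, push [4, 3]
Visit 3, push [0]
Visit 0, push []
Visit 4, push [2]
Visit 2, push []

DFS order: [5, 1, 6, 3, 0, 4, 2]


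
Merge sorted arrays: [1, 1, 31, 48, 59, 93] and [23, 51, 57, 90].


Take 1 from A
Take 1 from A
Take 23 from B
Take 31 from A
Take 48 from A
Take 51 from B
Take 57 from B
Take 59 from A
Take 90 from B

Merged: [1, 1, 23, 31, 48, 51, 57, 59, 90, 93]


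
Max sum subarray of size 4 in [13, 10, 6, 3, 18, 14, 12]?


[0:4]: 32
[1:5]: 37
[2:6]: 41
[3:7]: 47

Max: 47 at [3:7]


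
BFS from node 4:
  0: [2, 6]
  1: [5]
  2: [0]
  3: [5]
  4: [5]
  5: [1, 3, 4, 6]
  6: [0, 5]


Visit 4, enqueue [5]
Visit 5, enqueue [1, 3, 6]
Visit 1, enqueue []
Visit 3, enqueue []
Visit 6, enqueue [0]
Visit 0, enqueue [2]
Visit 2, enqueue []

BFS order: [4, 5, 1, 3, 6, 0, 2]


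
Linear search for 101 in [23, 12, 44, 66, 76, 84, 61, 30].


i=0: 23!=101
i=1: 12!=101
i=2: 44!=101
i=3: 66!=101
i=4: 76!=101
i=5: 84!=101
i=6: 61!=101
i=7: 30!=101

Not found, 8 comps


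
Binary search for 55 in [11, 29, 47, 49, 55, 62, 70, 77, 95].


Step 1: lo=0, hi=8, mid=4, val=55

Found at index 4


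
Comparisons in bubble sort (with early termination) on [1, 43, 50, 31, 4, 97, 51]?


Algorithm: bubble sort (with early termination)
Input: [1, 43, 50, 31, 4, 97, 51]
Sorted: [1, 4, 31, 43, 50, 51, 97]

18


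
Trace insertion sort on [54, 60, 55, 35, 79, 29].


Initial: [54, 60, 55, 35, 79, 29]
Insert 60: [54, 60, 55, 35, 79, 29]
Insert 55: [54, 55, 60, 35, 79, 29]
Insert 35: [35, 54, 55, 60, 79, 29]
Insert 79: [35, 54, 55, 60, 79, 29]
Insert 29: [29, 35, 54, 55, 60, 79]

Sorted: [29, 35, 54, 55, 60, 79]


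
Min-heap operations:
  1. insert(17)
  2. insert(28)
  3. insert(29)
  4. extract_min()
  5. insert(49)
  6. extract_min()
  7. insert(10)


insert(17) -> [17]
insert(28) -> [17, 28]
insert(29) -> [17, 28, 29]
extract_min()->17, [28, 29]
insert(49) -> [28, 29, 49]
extract_min()->28, [29, 49]
insert(10) -> [10, 49, 29]

Final heap: [10, 49, 29]


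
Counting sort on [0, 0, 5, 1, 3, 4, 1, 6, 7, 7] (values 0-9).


Input: [0, 0, 5, 1, 3, 4, 1, 6, 7, 7]
Counts: [2, 2, 0, 1, 1, 1, 1, 2, 0, 0]

Sorted: [0, 0, 1, 1, 3, 4, 5, 6, 7, 7]


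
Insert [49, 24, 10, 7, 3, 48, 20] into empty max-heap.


Insert 49: [49]
Insert 24: [49, 24]
Insert 10: [49, 24, 10]
Insert 7: [49, 24, 10, 7]
Insert 3: [49, 24, 10, 7, 3]
Insert 48: [49, 24, 48, 7, 3, 10]
Insert 20: [49, 24, 48, 7, 3, 10, 20]

Final heap: [49, 24, 48, 7, 3, 10, 20]


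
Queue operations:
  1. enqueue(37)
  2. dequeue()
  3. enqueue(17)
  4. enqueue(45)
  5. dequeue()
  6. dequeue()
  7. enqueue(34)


enqueue(37) -> [37]
dequeue()->37, []
enqueue(17) -> [17]
enqueue(45) -> [17, 45]
dequeue()->17, [45]
dequeue()->45, []
enqueue(34) -> [34]

Final queue: [34]


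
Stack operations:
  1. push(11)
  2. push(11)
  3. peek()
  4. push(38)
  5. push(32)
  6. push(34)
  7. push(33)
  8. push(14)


push(11) -> [11]
push(11) -> [11, 11]
peek()->11
push(38) -> [11, 11, 38]
push(32) -> [11, 11, 38, 32]
push(34) -> [11, 11, 38, 32, 34]
push(33) -> [11, 11, 38, 32, 34, 33]
push(14) -> [11, 11, 38, 32, 34, 33, 14]

Final stack: [11, 11, 38, 32, 34, 33, 14]


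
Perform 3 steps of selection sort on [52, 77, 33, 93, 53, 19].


Initial: [52, 77, 33, 93, 53, 19]
Step 1: min=19 at 5
  Swap: [19, 77, 33, 93, 53, 52]
Step 2: min=33 at 2
  Swap: [19, 33, 77, 93, 53, 52]
Step 3: min=52 at 5
  Swap: [19, 33, 52, 93, 53, 77]

After 3 steps: [19, 33, 52, 93, 53, 77]


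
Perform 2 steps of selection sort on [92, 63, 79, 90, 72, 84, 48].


Initial: [92, 63, 79, 90, 72, 84, 48]
Step 1: min=48 at 6
  Swap: [48, 63, 79, 90, 72, 84, 92]
Step 2: min=63 at 1
  Swap: [48, 63, 79, 90, 72, 84, 92]

After 2 steps: [48, 63, 79, 90, 72, 84, 92]


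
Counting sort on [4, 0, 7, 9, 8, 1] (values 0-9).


Input: [4, 0, 7, 9, 8, 1]
Counts: [1, 1, 0, 0, 1, 0, 0, 1, 1, 1]

Sorted: [0, 1, 4, 7, 8, 9]


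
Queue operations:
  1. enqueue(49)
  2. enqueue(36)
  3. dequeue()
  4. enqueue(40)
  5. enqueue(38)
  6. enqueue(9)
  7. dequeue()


enqueue(49) -> [49]
enqueue(36) -> [49, 36]
dequeue()->49, [36]
enqueue(40) -> [36, 40]
enqueue(38) -> [36, 40, 38]
enqueue(9) -> [36, 40, 38, 9]
dequeue()->36, [40, 38, 9]

Final queue: [40, 38, 9]


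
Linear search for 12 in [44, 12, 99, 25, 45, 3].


i=0: 44!=12
i=1: 12==12 found!

Found at 1, 2 comps


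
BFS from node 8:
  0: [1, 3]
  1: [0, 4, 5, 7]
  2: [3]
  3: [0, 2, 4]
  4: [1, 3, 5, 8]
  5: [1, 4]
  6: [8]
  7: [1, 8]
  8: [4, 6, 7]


Visit 8, enqueue [4, 6, 7]
Visit 4, enqueue [1, 3, 5]
Visit 6, enqueue []
Visit 7, enqueue []
Visit 1, enqueue [0]
Visit 3, enqueue [2]
Visit 5, enqueue []
Visit 0, enqueue []
Visit 2, enqueue []

BFS order: [8, 4, 6, 7, 1, 3, 5, 0, 2]


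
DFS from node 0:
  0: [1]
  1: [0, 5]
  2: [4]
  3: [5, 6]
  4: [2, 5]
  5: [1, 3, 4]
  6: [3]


Visit 0, push [1]
Visit 1, push [5]
Visit 5, push [4, 3]
Visit 3, push [6]
Visit 6, push []
Visit 4, push [2]
Visit 2, push []

DFS order: [0, 1, 5, 3, 6, 4, 2]


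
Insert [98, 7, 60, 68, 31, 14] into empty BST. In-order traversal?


Insert 98: root
Insert 7: L from 98
Insert 60: L from 98 -> R from 7
Insert 68: L from 98 -> R from 7 -> R from 60
Insert 31: L from 98 -> R from 7 -> L from 60
Insert 14: L from 98 -> R from 7 -> L from 60 -> L from 31

In-order: [7, 14, 31, 60, 68, 98]


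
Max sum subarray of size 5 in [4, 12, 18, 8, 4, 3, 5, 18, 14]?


[0:5]: 46
[1:6]: 45
[2:7]: 38
[3:8]: 38
[4:9]: 44

Max: 46 at [0:5]


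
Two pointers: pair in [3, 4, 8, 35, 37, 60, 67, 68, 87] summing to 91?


lo=0(3)+hi=8(87)=90
lo=1(4)+hi=8(87)=91

Yes: 4+87=91


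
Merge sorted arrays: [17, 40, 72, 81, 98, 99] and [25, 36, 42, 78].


Take 17 from A
Take 25 from B
Take 36 from B
Take 40 from A
Take 42 from B
Take 72 from A
Take 78 from B

Merged: [17, 25, 36, 40, 42, 72, 78, 81, 98, 99]


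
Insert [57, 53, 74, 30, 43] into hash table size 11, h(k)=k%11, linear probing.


Insert 57: h=2 -> slot 2
Insert 53: h=9 -> slot 9
Insert 74: h=8 -> slot 8
Insert 30: h=8, 2 probes -> slot 10
Insert 43: h=10, 1 probes -> slot 0

Table: [43, None, 57, None, None, None, None, None, 74, 53, 30]


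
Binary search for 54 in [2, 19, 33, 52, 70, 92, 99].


Step 1: lo=0, hi=6, mid=3, val=52
Step 2: lo=4, hi=6, mid=5, val=92
Step 3: lo=4, hi=4, mid=4, val=70

Not found


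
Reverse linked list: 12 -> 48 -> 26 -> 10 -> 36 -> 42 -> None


Step 1: curr=12, set curr.next=prev(None) | reversed so far: 12
Step 2: curr=48, set curr.next=prev(12) | reversed so far: 48 -> 12
Step 3: curr=26, set curr.next=prev(48) | reversed so far: 26 -> 48 -> 12
Step 4: curr=10, set curr.next=prev(26) | reversed so far: 10 -> 26 -> 48 -> 12
Step 5: curr=36, set curr.next=prev(10) | reversed so far: 36 -> 10 -> 26 -> 48 -> 12
Step 6: curr=42, set curr.next=prev(36) | reversed so far: 42 -> 36 -> 10 -> 26 -> 48 -> 12

42 -> 36 -> 10 -> 26 -> 48 -> 12 -> None


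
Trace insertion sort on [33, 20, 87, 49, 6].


Initial: [33, 20, 87, 49, 6]
Insert 20: [20, 33, 87, 49, 6]
Insert 87: [20, 33, 87, 49, 6]
Insert 49: [20, 33, 49, 87, 6]
Insert 6: [6, 20, 33, 49, 87]

Sorted: [6, 20, 33, 49, 87]


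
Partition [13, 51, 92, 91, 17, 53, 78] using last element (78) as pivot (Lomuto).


Pivot: 78
  13 <= 78: advance i (no swap)
  51 <= 78: advance i (no swap)
  17 <= 78: swap -> [13, 51, 17, 91, 92, 53, 78]
  53 <= 78: swap -> [13, 51, 17, 53, 92, 91, 78]
Place pivot at 4: [13, 51, 17, 53, 78, 91, 92]

Partitioned: [13, 51, 17, 53, 78, 91, 92]


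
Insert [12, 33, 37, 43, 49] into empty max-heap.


Insert 12: [12]
Insert 33: [33, 12]
Insert 37: [37, 12, 33]
Insert 43: [43, 37, 33, 12]
Insert 49: [49, 43, 33, 12, 37]

Final heap: [49, 43, 33, 12, 37]


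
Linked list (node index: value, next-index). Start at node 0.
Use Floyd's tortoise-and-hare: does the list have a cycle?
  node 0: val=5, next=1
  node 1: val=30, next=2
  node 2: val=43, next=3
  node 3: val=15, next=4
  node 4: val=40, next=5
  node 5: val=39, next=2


Floyd's tortoise (slow, +1) and hare (fast, +2):
  init: slow=0, fast=0
  step 1: slow=1, fast=2
  step 2: slow=2, fast=4
  step 3: slow=3, fast=2
  step 4: slow=4, fast=4
  slow == fast at node 4: cycle detected

Cycle: yes


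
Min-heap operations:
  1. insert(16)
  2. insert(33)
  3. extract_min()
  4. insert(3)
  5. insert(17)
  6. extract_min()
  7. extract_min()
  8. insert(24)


insert(16) -> [16]
insert(33) -> [16, 33]
extract_min()->16, [33]
insert(3) -> [3, 33]
insert(17) -> [3, 33, 17]
extract_min()->3, [17, 33]
extract_min()->17, [33]
insert(24) -> [24, 33]

Final heap: [24, 33]


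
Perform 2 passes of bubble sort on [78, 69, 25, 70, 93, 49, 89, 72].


Initial: [78, 69, 25, 70, 93, 49, 89, 72]
Pass 1: [69, 25, 70, 78, 49, 89, 72, 93] (6 swaps)
Pass 2: [25, 69, 70, 49, 78, 72, 89, 93] (3 swaps)

After 2 passes: [25, 69, 70, 49, 78, 72, 89, 93]


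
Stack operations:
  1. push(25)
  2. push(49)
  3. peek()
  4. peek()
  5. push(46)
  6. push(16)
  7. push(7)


push(25) -> [25]
push(49) -> [25, 49]
peek()->49
peek()->49
push(46) -> [25, 49, 46]
push(16) -> [25, 49, 46, 16]
push(7) -> [25, 49, 46, 16, 7]

Final stack: [25, 49, 46, 16, 7]


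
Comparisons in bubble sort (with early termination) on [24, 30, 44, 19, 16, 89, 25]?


Algorithm: bubble sort (with early termination)
Input: [24, 30, 44, 19, 16, 89, 25]
Sorted: [16, 19, 24, 25, 30, 44, 89]

20


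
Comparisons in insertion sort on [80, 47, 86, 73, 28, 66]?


Algorithm: insertion sort
Input: [80, 47, 86, 73, 28, 66]
Sorted: [28, 47, 66, 73, 80, 86]

13


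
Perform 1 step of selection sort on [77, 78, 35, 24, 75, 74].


Initial: [77, 78, 35, 24, 75, 74]
Step 1: min=24 at 3
  Swap: [24, 78, 35, 77, 75, 74]

After 1 step: [24, 78, 35, 77, 75, 74]


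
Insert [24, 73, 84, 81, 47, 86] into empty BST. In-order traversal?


Insert 24: root
Insert 73: R from 24
Insert 84: R from 24 -> R from 73
Insert 81: R from 24 -> R from 73 -> L from 84
Insert 47: R from 24 -> L from 73
Insert 86: R from 24 -> R from 73 -> R from 84

In-order: [24, 47, 73, 81, 84, 86]


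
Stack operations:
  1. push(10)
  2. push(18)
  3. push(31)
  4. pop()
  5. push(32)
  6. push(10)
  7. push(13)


push(10) -> [10]
push(18) -> [10, 18]
push(31) -> [10, 18, 31]
pop()->31, [10, 18]
push(32) -> [10, 18, 32]
push(10) -> [10, 18, 32, 10]
push(13) -> [10, 18, 32, 10, 13]

Final stack: [10, 18, 32, 10, 13]


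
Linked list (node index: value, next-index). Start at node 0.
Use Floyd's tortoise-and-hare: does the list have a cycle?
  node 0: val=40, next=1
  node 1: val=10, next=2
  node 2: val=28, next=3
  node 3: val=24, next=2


Floyd's tortoise (slow, +1) and hare (fast, +2):
  init: slow=0, fast=0
  step 1: slow=1, fast=2
  step 2: slow=2, fast=2
  slow == fast at node 2: cycle detected

Cycle: yes


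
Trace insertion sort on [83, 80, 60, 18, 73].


Initial: [83, 80, 60, 18, 73]
Insert 80: [80, 83, 60, 18, 73]
Insert 60: [60, 80, 83, 18, 73]
Insert 18: [18, 60, 80, 83, 73]
Insert 73: [18, 60, 73, 80, 83]

Sorted: [18, 60, 73, 80, 83]


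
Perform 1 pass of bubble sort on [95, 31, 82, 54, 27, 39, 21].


Initial: [95, 31, 82, 54, 27, 39, 21]
Pass 1: [31, 82, 54, 27, 39, 21, 95] (6 swaps)

After 1 pass: [31, 82, 54, 27, 39, 21, 95]


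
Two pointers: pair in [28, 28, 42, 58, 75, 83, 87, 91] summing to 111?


lo=0(28)+hi=7(91)=119
lo=0(28)+hi=6(87)=115
lo=0(28)+hi=5(83)=111

Yes: 28+83=111


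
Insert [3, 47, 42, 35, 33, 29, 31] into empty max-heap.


Insert 3: [3]
Insert 47: [47, 3]
Insert 42: [47, 3, 42]
Insert 35: [47, 35, 42, 3]
Insert 33: [47, 35, 42, 3, 33]
Insert 29: [47, 35, 42, 3, 33, 29]
Insert 31: [47, 35, 42, 3, 33, 29, 31]

Final heap: [47, 35, 42, 3, 33, 29, 31]


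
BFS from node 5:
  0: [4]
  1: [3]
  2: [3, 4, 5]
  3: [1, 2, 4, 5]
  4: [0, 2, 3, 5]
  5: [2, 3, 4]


Visit 5, enqueue [2, 3, 4]
Visit 2, enqueue []
Visit 3, enqueue [1]
Visit 4, enqueue [0]
Visit 1, enqueue []
Visit 0, enqueue []

BFS order: [5, 2, 3, 4, 1, 0]


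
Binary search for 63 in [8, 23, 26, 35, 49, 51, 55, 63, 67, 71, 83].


Step 1: lo=0, hi=10, mid=5, val=51
Step 2: lo=6, hi=10, mid=8, val=67
Step 3: lo=6, hi=7, mid=6, val=55
Step 4: lo=7, hi=7, mid=7, val=63

Found at index 7


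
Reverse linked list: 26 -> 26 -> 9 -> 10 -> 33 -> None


Step 1: curr=26, set curr.next=prev(None) | reversed so far: 26
Step 2: curr=26, set curr.next=prev(26) | reversed so far: 26 -> 26
Step 3: curr=9, set curr.next=prev(26) | reversed so far: 9 -> 26 -> 26
Step 4: curr=10, set curr.next=prev(9) | reversed so far: 10 -> 9 -> 26 -> 26
Step 5: curr=33, set curr.next=prev(10) | reversed so far: 33 -> 10 -> 9 -> 26 -> 26

33 -> 10 -> 9 -> 26 -> 26 -> None


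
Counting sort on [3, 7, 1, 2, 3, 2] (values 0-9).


Input: [3, 7, 1, 2, 3, 2]
Counts: [0, 1, 2, 2, 0, 0, 0, 1, 0, 0]

Sorted: [1, 2, 2, 3, 3, 7]


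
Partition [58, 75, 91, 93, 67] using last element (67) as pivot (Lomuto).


Pivot: 67
  58 <= 67: advance i (no swap)
Place pivot at 1: [58, 67, 91, 93, 75]

Partitioned: [58, 67, 91, 93, 75]


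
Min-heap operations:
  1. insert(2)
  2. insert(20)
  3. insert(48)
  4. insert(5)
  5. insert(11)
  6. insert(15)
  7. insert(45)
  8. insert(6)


insert(2) -> [2]
insert(20) -> [2, 20]
insert(48) -> [2, 20, 48]
insert(5) -> [2, 5, 48, 20]
insert(11) -> [2, 5, 48, 20, 11]
insert(15) -> [2, 5, 15, 20, 11, 48]
insert(45) -> [2, 5, 15, 20, 11, 48, 45]
insert(6) -> [2, 5, 15, 6, 11, 48, 45, 20]

Final heap: [2, 5, 15, 6, 11, 48, 45, 20]


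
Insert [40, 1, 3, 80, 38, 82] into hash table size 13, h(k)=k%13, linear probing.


Insert 40: h=1 -> slot 1
Insert 1: h=1, 1 probes -> slot 2
Insert 3: h=3 -> slot 3
Insert 80: h=2, 2 probes -> slot 4
Insert 38: h=12 -> slot 12
Insert 82: h=4, 1 probes -> slot 5

Table: [None, 40, 1, 3, 80, 82, None, None, None, None, None, None, 38]


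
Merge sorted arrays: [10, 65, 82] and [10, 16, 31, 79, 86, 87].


Take 10 from A
Take 10 from B
Take 16 from B
Take 31 from B
Take 65 from A
Take 79 from B
Take 82 from A

Merged: [10, 10, 16, 31, 65, 79, 82, 86, 87]


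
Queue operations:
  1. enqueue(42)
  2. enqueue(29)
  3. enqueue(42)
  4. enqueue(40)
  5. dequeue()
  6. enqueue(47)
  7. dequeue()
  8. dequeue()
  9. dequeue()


enqueue(42) -> [42]
enqueue(29) -> [42, 29]
enqueue(42) -> [42, 29, 42]
enqueue(40) -> [42, 29, 42, 40]
dequeue()->42, [29, 42, 40]
enqueue(47) -> [29, 42, 40, 47]
dequeue()->29, [42, 40, 47]
dequeue()->42, [40, 47]
dequeue()->40, [47]

Final queue: [47]


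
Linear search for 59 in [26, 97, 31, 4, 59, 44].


i=0: 26!=59
i=1: 97!=59
i=2: 31!=59
i=3: 4!=59
i=4: 59==59 found!

Found at 4, 5 comps


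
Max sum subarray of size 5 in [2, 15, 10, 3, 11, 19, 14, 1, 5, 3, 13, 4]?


[0:5]: 41
[1:6]: 58
[2:7]: 57
[3:8]: 48
[4:9]: 50
[5:10]: 42
[6:11]: 36
[7:12]: 26

Max: 58 at [1:6]


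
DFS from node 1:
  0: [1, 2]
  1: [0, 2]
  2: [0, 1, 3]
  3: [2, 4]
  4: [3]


Visit 1, push [2, 0]
Visit 0, push [2]
Visit 2, push [3]
Visit 3, push [4]
Visit 4, push []

DFS order: [1, 0, 2, 3, 4]


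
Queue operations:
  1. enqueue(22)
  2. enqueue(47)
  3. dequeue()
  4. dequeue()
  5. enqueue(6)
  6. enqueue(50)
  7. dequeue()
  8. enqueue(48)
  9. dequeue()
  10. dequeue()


enqueue(22) -> [22]
enqueue(47) -> [22, 47]
dequeue()->22, [47]
dequeue()->47, []
enqueue(6) -> [6]
enqueue(50) -> [6, 50]
dequeue()->6, [50]
enqueue(48) -> [50, 48]
dequeue()->50, [48]
dequeue()->48, []

Final queue: []


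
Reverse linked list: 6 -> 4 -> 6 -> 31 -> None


Step 1: curr=6, set curr.next=prev(None) | reversed so far: 6
Step 2: curr=4, set curr.next=prev(6) | reversed so far: 4 -> 6
Step 3: curr=6, set curr.next=prev(4) | reversed so far: 6 -> 4 -> 6
Step 4: curr=31, set curr.next=prev(6) | reversed so far: 31 -> 6 -> 4 -> 6

31 -> 6 -> 4 -> 6 -> None


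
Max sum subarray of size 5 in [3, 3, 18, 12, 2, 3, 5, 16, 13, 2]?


[0:5]: 38
[1:6]: 38
[2:7]: 40
[3:8]: 38
[4:9]: 39
[5:10]: 39

Max: 40 at [2:7]


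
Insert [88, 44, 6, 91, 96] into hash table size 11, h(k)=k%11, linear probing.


Insert 88: h=0 -> slot 0
Insert 44: h=0, 1 probes -> slot 1
Insert 6: h=6 -> slot 6
Insert 91: h=3 -> slot 3
Insert 96: h=8 -> slot 8

Table: [88, 44, None, 91, None, None, 6, None, 96, None, None]


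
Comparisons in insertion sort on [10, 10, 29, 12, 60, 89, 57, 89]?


Algorithm: insertion sort
Input: [10, 10, 29, 12, 60, 89, 57, 89]
Sorted: [10, 10, 12, 29, 57, 60, 89, 89]

10


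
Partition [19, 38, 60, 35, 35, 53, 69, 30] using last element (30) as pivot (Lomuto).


Pivot: 30
  19 <= 30: advance i (no swap)
Place pivot at 1: [19, 30, 60, 35, 35, 53, 69, 38]

Partitioned: [19, 30, 60, 35, 35, 53, 69, 38]


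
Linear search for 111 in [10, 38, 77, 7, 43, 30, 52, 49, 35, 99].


i=0: 10!=111
i=1: 38!=111
i=2: 77!=111
i=3: 7!=111
i=4: 43!=111
i=5: 30!=111
i=6: 52!=111
i=7: 49!=111
i=8: 35!=111
i=9: 99!=111

Not found, 10 comps


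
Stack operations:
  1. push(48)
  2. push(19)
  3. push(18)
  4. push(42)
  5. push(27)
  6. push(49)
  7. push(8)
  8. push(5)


push(48) -> [48]
push(19) -> [48, 19]
push(18) -> [48, 19, 18]
push(42) -> [48, 19, 18, 42]
push(27) -> [48, 19, 18, 42, 27]
push(49) -> [48, 19, 18, 42, 27, 49]
push(8) -> [48, 19, 18, 42, 27, 49, 8]
push(5) -> [48, 19, 18, 42, 27, 49, 8, 5]

Final stack: [48, 19, 18, 42, 27, 49, 8, 5]


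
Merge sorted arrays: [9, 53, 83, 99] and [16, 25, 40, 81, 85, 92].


Take 9 from A
Take 16 from B
Take 25 from B
Take 40 from B
Take 53 from A
Take 81 from B
Take 83 from A
Take 85 from B
Take 92 from B

Merged: [9, 16, 25, 40, 53, 81, 83, 85, 92, 99]


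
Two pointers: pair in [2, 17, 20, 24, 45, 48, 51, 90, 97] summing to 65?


lo=0(2)+hi=8(97)=99
lo=0(2)+hi=7(90)=92
lo=0(2)+hi=6(51)=53
lo=1(17)+hi=6(51)=68
lo=1(17)+hi=5(48)=65

Yes: 17+48=65


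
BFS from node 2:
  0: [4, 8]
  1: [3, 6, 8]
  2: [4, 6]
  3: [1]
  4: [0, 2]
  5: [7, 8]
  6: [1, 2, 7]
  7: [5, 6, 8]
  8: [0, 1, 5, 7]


Visit 2, enqueue [4, 6]
Visit 4, enqueue [0]
Visit 6, enqueue [1, 7]
Visit 0, enqueue [8]
Visit 1, enqueue [3]
Visit 7, enqueue [5]
Visit 8, enqueue []
Visit 3, enqueue []
Visit 5, enqueue []

BFS order: [2, 4, 6, 0, 1, 7, 8, 3, 5]


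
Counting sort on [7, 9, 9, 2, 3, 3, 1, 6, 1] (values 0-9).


Input: [7, 9, 9, 2, 3, 3, 1, 6, 1]
Counts: [0, 2, 1, 2, 0, 0, 1, 1, 0, 2]

Sorted: [1, 1, 2, 3, 3, 6, 7, 9, 9]


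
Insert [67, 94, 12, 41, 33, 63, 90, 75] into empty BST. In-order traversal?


Insert 67: root
Insert 94: R from 67
Insert 12: L from 67
Insert 41: L from 67 -> R from 12
Insert 33: L from 67 -> R from 12 -> L from 41
Insert 63: L from 67 -> R from 12 -> R from 41
Insert 90: R from 67 -> L from 94
Insert 75: R from 67 -> L from 94 -> L from 90

In-order: [12, 33, 41, 63, 67, 75, 90, 94]


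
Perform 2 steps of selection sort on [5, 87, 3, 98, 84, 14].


Initial: [5, 87, 3, 98, 84, 14]
Step 1: min=3 at 2
  Swap: [3, 87, 5, 98, 84, 14]
Step 2: min=5 at 2
  Swap: [3, 5, 87, 98, 84, 14]

After 2 steps: [3, 5, 87, 98, 84, 14]


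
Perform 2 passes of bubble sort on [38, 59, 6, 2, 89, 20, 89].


Initial: [38, 59, 6, 2, 89, 20, 89]
Pass 1: [38, 6, 2, 59, 20, 89, 89] (3 swaps)
Pass 2: [6, 2, 38, 20, 59, 89, 89] (3 swaps)

After 2 passes: [6, 2, 38, 20, 59, 89, 89]


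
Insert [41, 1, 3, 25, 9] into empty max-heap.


Insert 41: [41]
Insert 1: [41, 1]
Insert 3: [41, 1, 3]
Insert 25: [41, 25, 3, 1]
Insert 9: [41, 25, 3, 1, 9]

Final heap: [41, 25, 3, 1, 9]


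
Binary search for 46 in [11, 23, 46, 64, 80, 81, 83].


Step 1: lo=0, hi=6, mid=3, val=64
Step 2: lo=0, hi=2, mid=1, val=23
Step 3: lo=2, hi=2, mid=2, val=46

Found at index 2


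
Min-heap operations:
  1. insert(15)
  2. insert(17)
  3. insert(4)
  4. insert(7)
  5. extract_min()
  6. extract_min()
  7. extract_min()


insert(15) -> [15]
insert(17) -> [15, 17]
insert(4) -> [4, 17, 15]
insert(7) -> [4, 7, 15, 17]
extract_min()->4, [7, 17, 15]
extract_min()->7, [15, 17]
extract_min()->15, [17]

Final heap: [17]


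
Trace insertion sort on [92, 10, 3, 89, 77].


Initial: [92, 10, 3, 89, 77]
Insert 10: [10, 92, 3, 89, 77]
Insert 3: [3, 10, 92, 89, 77]
Insert 89: [3, 10, 89, 92, 77]
Insert 77: [3, 10, 77, 89, 92]

Sorted: [3, 10, 77, 89, 92]


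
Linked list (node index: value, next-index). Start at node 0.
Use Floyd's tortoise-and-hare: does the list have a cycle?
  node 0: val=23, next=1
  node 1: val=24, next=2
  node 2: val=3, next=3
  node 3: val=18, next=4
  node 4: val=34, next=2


Floyd's tortoise (slow, +1) and hare (fast, +2):
  init: slow=0, fast=0
  step 1: slow=1, fast=2
  step 2: slow=2, fast=4
  step 3: slow=3, fast=3
  slow == fast at node 3: cycle detected

Cycle: yes


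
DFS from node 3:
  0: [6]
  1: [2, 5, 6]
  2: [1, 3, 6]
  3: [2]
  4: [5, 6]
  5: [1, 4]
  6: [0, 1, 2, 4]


Visit 3, push [2]
Visit 2, push [6, 1]
Visit 1, push [6, 5]
Visit 5, push [4]
Visit 4, push [6]
Visit 6, push [0]
Visit 0, push []

DFS order: [3, 2, 1, 5, 4, 6, 0]


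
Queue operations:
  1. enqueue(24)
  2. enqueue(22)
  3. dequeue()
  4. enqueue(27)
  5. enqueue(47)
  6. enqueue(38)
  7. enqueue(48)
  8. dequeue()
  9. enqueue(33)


enqueue(24) -> [24]
enqueue(22) -> [24, 22]
dequeue()->24, [22]
enqueue(27) -> [22, 27]
enqueue(47) -> [22, 27, 47]
enqueue(38) -> [22, 27, 47, 38]
enqueue(48) -> [22, 27, 47, 38, 48]
dequeue()->22, [27, 47, 38, 48]
enqueue(33) -> [27, 47, 38, 48, 33]

Final queue: [27, 47, 38, 48, 33]


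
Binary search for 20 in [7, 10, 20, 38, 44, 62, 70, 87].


Step 1: lo=0, hi=7, mid=3, val=38
Step 2: lo=0, hi=2, mid=1, val=10
Step 3: lo=2, hi=2, mid=2, val=20

Found at index 2


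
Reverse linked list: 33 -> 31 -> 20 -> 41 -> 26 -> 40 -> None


Step 1: curr=33, set curr.next=prev(None) | reversed so far: 33
Step 2: curr=31, set curr.next=prev(33) | reversed so far: 31 -> 33
Step 3: curr=20, set curr.next=prev(31) | reversed so far: 20 -> 31 -> 33
Step 4: curr=41, set curr.next=prev(20) | reversed so far: 41 -> 20 -> 31 -> 33
Step 5: curr=26, set curr.next=prev(41) | reversed so far: 26 -> 41 -> 20 -> 31 -> 33
Step 6: curr=40, set curr.next=prev(26) | reversed so far: 40 -> 26 -> 41 -> 20 -> 31 -> 33

40 -> 26 -> 41 -> 20 -> 31 -> 33 -> None


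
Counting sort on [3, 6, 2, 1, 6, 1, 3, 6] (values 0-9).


Input: [3, 6, 2, 1, 6, 1, 3, 6]
Counts: [0, 2, 1, 2, 0, 0, 3, 0, 0, 0]

Sorted: [1, 1, 2, 3, 3, 6, 6, 6]


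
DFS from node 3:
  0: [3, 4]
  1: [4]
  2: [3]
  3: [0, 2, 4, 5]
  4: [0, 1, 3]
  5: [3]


Visit 3, push [5, 4, 2, 0]
Visit 0, push [4]
Visit 4, push [1]
Visit 1, push []
Visit 2, push []
Visit 5, push []

DFS order: [3, 0, 4, 1, 2, 5]


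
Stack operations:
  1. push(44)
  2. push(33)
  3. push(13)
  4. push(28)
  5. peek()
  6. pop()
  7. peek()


push(44) -> [44]
push(33) -> [44, 33]
push(13) -> [44, 33, 13]
push(28) -> [44, 33, 13, 28]
peek()->28
pop()->28, [44, 33, 13]
peek()->13

Final stack: [44, 33, 13]


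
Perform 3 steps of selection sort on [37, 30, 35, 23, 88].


Initial: [37, 30, 35, 23, 88]
Step 1: min=23 at 3
  Swap: [23, 30, 35, 37, 88]
Step 2: min=30 at 1
  Swap: [23, 30, 35, 37, 88]
Step 3: min=35 at 2
  Swap: [23, 30, 35, 37, 88]

After 3 steps: [23, 30, 35, 37, 88]


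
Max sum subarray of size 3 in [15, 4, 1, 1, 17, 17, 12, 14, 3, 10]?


[0:3]: 20
[1:4]: 6
[2:5]: 19
[3:6]: 35
[4:7]: 46
[5:8]: 43
[6:9]: 29
[7:10]: 27

Max: 46 at [4:7]


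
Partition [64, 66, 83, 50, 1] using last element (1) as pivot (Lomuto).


Pivot: 1
Place pivot at 0: [1, 66, 83, 50, 64]

Partitioned: [1, 66, 83, 50, 64]


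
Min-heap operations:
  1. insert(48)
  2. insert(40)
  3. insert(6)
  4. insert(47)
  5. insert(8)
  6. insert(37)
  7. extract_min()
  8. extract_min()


insert(48) -> [48]
insert(40) -> [40, 48]
insert(6) -> [6, 48, 40]
insert(47) -> [6, 47, 40, 48]
insert(8) -> [6, 8, 40, 48, 47]
insert(37) -> [6, 8, 37, 48, 47, 40]
extract_min()->6, [8, 40, 37, 48, 47]
extract_min()->8, [37, 40, 47, 48]

Final heap: [37, 40, 47, 48]


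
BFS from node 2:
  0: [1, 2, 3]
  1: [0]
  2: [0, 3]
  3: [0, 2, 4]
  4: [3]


Visit 2, enqueue [0, 3]
Visit 0, enqueue [1]
Visit 3, enqueue [4]
Visit 1, enqueue []
Visit 4, enqueue []

BFS order: [2, 0, 3, 1, 4]


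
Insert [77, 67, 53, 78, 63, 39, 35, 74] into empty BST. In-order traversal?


Insert 77: root
Insert 67: L from 77
Insert 53: L from 77 -> L from 67
Insert 78: R from 77
Insert 63: L from 77 -> L from 67 -> R from 53
Insert 39: L from 77 -> L from 67 -> L from 53
Insert 35: L from 77 -> L from 67 -> L from 53 -> L from 39
Insert 74: L from 77 -> R from 67

In-order: [35, 39, 53, 63, 67, 74, 77, 78]


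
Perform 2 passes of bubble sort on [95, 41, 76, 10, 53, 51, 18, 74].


Initial: [95, 41, 76, 10, 53, 51, 18, 74]
Pass 1: [41, 76, 10, 53, 51, 18, 74, 95] (7 swaps)
Pass 2: [41, 10, 53, 51, 18, 74, 76, 95] (5 swaps)

After 2 passes: [41, 10, 53, 51, 18, 74, 76, 95]


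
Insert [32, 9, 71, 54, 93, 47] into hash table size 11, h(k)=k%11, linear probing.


Insert 32: h=10 -> slot 10
Insert 9: h=9 -> slot 9
Insert 71: h=5 -> slot 5
Insert 54: h=10, 1 probes -> slot 0
Insert 93: h=5, 1 probes -> slot 6
Insert 47: h=3 -> slot 3

Table: [54, None, None, 47, None, 71, 93, None, None, 9, 32]


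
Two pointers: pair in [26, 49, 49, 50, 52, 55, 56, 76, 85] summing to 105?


lo=0(26)+hi=8(85)=111
lo=0(26)+hi=7(76)=102
lo=1(49)+hi=7(76)=125
lo=1(49)+hi=6(56)=105

Yes: 49+56=105


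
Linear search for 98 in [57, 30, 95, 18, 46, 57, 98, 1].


i=0: 57!=98
i=1: 30!=98
i=2: 95!=98
i=3: 18!=98
i=4: 46!=98
i=5: 57!=98
i=6: 98==98 found!

Found at 6, 7 comps


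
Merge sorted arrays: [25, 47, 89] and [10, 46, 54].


Take 10 from B
Take 25 from A
Take 46 from B
Take 47 from A
Take 54 from B

Merged: [10, 25, 46, 47, 54, 89]


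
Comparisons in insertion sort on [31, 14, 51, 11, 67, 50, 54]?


Algorithm: insertion sort
Input: [31, 14, 51, 11, 67, 50, 54]
Sorted: [11, 14, 31, 50, 51, 54, 67]

11


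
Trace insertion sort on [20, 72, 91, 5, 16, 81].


Initial: [20, 72, 91, 5, 16, 81]
Insert 72: [20, 72, 91, 5, 16, 81]
Insert 91: [20, 72, 91, 5, 16, 81]
Insert 5: [5, 20, 72, 91, 16, 81]
Insert 16: [5, 16, 20, 72, 91, 81]
Insert 81: [5, 16, 20, 72, 81, 91]

Sorted: [5, 16, 20, 72, 81, 91]


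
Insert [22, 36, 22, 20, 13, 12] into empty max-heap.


Insert 22: [22]
Insert 36: [36, 22]
Insert 22: [36, 22, 22]
Insert 20: [36, 22, 22, 20]
Insert 13: [36, 22, 22, 20, 13]
Insert 12: [36, 22, 22, 20, 13, 12]

Final heap: [36, 22, 22, 20, 13, 12]


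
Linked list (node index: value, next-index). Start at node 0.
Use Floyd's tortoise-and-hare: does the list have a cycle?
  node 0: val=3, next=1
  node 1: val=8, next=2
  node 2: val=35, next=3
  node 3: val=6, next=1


Floyd's tortoise (slow, +1) and hare (fast, +2):
  init: slow=0, fast=0
  step 1: slow=1, fast=2
  step 2: slow=2, fast=1
  step 3: slow=3, fast=3
  slow == fast at node 3: cycle detected

Cycle: yes


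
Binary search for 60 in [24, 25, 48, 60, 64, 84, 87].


Step 1: lo=0, hi=6, mid=3, val=60

Found at index 3


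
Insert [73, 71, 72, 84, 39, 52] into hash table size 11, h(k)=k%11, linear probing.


Insert 73: h=7 -> slot 7
Insert 71: h=5 -> slot 5
Insert 72: h=6 -> slot 6
Insert 84: h=7, 1 probes -> slot 8
Insert 39: h=6, 3 probes -> slot 9
Insert 52: h=8, 2 probes -> slot 10

Table: [None, None, None, None, None, 71, 72, 73, 84, 39, 52]


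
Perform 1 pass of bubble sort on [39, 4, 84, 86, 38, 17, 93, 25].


Initial: [39, 4, 84, 86, 38, 17, 93, 25]
Pass 1: [4, 39, 84, 38, 17, 86, 25, 93] (4 swaps)

After 1 pass: [4, 39, 84, 38, 17, 86, 25, 93]


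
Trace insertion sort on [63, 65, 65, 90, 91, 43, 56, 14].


Initial: [63, 65, 65, 90, 91, 43, 56, 14]
Insert 65: [63, 65, 65, 90, 91, 43, 56, 14]
Insert 65: [63, 65, 65, 90, 91, 43, 56, 14]
Insert 90: [63, 65, 65, 90, 91, 43, 56, 14]
Insert 91: [63, 65, 65, 90, 91, 43, 56, 14]
Insert 43: [43, 63, 65, 65, 90, 91, 56, 14]
Insert 56: [43, 56, 63, 65, 65, 90, 91, 14]
Insert 14: [14, 43, 56, 63, 65, 65, 90, 91]

Sorted: [14, 43, 56, 63, 65, 65, 90, 91]


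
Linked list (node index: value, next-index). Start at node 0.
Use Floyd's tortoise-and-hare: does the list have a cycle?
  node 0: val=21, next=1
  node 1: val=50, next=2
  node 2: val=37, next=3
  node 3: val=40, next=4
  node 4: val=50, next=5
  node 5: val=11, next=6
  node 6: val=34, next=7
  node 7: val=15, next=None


Floyd's tortoise (slow, +1) and hare (fast, +2):
  init: slow=0, fast=0
  step 1: slow=1, fast=2
  step 2: slow=2, fast=4
  step 3: slow=3, fast=6
  step 4: fast 6->7->None, no cycle

Cycle: no


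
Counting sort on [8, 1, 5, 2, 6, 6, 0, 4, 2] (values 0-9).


Input: [8, 1, 5, 2, 6, 6, 0, 4, 2]
Counts: [1, 1, 2, 0, 1, 1, 2, 0, 1, 0]

Sorted: [0, 1, 2, 2, 4, 5, 6, 6, 8]


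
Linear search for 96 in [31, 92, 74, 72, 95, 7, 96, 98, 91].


i=0: 31!=96
i=1: 92!=96
i=2: 74!=96
i=3: 72!=96
i=4: 95!=96
i=5: 7!=96
i=6: 96==96 found!

Found at 6, 7 comps


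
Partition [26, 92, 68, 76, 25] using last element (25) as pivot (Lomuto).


Pivot: 25
Place pivot at 0: [25, 92, 68, 76, 26]

Partitioned: [25, 92, 68, 76, 26]


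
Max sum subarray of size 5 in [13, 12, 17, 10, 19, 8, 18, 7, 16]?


[0:5]: 71
[1:6]: 66
[2:7]: 72
[3:8]: 62
[4:9]: 68

Max: 72 at [2:7]


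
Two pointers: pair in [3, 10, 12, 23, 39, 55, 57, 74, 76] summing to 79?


lo=0(3)+hi=8(76)=79

Yes: 3+76=79


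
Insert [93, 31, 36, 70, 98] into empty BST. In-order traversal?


Insert 93: root
Insert 31: L from 93
Insert 36: L from 93 -> R from 31
Insert 70: L from 93 -> R from 31 -> R from 36
Insert 98: R from 93

In-order: [31, 36, 70, 93, 98]


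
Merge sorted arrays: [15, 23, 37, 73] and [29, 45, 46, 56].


Take 15 from A
Take 23 from A
Take 29 from B
Take 37 from A
Take 45 from B
Take 46 from B
Take 56 from B

Merged: [15, 23, 29, 37, 45, 46, 56, 73]


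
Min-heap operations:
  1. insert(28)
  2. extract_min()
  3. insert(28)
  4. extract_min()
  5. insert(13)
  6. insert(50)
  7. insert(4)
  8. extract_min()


insert(28) -> [28]
extract_min()->28, []
insert(28) -> [28]
extract_min()->28, []
insert(13) -> [13]
insert(50) -> [13, 50]
insert(4) -> [4, 50, 13]
extract_min()->4, [13, 50]

Final heap: [13, 50]


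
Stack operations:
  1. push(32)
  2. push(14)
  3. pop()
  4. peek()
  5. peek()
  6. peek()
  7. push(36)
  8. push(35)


push(32) -> [32]
push(14) -> [32, 14]
pop()->14, [32]
peek()->32
peek()->32
peek()->32
push(36) -> [32, 36]
push(35) -> [32, 36, 35]

Final stack: [32, 36, 35]


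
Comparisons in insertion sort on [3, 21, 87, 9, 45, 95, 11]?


Algorithm: insertion sort
Input: [3, 21, 87, 9, 45, 95, 11]
Sorted: [3, 9, 11, 21, 45, 87, 95]

13


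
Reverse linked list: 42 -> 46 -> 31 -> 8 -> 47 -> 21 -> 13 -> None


Step 1: curr=42, set curr.next=prev(None) | reversed so far: 42
Step 2: curr=46, set curr.next=prev(42) | reversed so far: 46 -> 42
Step 3: curr=31, set curr.next=prev(46) | reversed so far: 31 -> 46 -> 42
Step 4: curr=8, set curr.next=prev(31) | reversed so far: 8 -> 31 -> 46 -> 42
Step 5: curr=47, set curr.next=prev(8) | reversed so far: 47 -> 8 -> 31 -> 46 -> 42
Step 6: curr=21, set curr.next=prev(47) | reversed so far: 21 -> 47 -> 8 -> 31 -> 46 -> 42
Step 7: curr=13, set curr.next=prev(21) | reversed so far: 13 -> 21 -> 47 -> 8 -> 31 -> 46 -> 42

13 -> 21 -> 47 -> 8 -> 31 -> 46 -> 42 -> None


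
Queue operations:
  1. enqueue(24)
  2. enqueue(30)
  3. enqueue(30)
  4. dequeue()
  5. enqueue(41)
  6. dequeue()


enqueue(24) -> [24]
enqueue(30) -> [24, 30]
enqueue(30) -> [24, 30, 30]
dequeue()->24, [30, 30]
enqueue(41) -> [30, 30, 41]
dequeue()->30, [30, 41]

Final queue: [30, 41]
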